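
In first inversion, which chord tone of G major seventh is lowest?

In first inversion the third is lowest. For G major seventh (G–B–D–F#) that is B.

B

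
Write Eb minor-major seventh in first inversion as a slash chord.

Ebm(maj7)/Gb

First inversion of Eb minor-major seventh has the third (Gb) in the bass. As a slash chord: Ebm(maj7)/Gb.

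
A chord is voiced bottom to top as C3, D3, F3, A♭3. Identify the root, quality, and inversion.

D half-diminished seventh, third inversion

The pitch classes C, D, F, Ab arrange in thirds as D–F–Ab–C: a D half-diminished seventh chord.
With the seventh (C) in the bass, the chord is in third inversion (figured bass 4/2).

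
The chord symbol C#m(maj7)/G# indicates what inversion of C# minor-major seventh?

C#m(maj7)/G# means C# minor-major seventh with G# in the bass. G# is the fifth of C# minor-major seventh (C#–E–G#–B#), so this is second inversion.

second inversion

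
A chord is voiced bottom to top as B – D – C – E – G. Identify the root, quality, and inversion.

C major ninth, third inversion

The distinct note names are B, D, C, E, G. Stacked in thirds they read C–E–G–B–D, which is a major ninth chord on C.
The lowest note is B, the seventh of the chord, so this is third inversion.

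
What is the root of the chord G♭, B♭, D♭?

The distinct letter names are Gb, Bb, Db. Arranged as a stack of thirds they read Gb–Bb–Db, so Gb is the root (a Gb major triad).

Gb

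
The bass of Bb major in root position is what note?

The root of Bb major (Bb–D–F) is Bb; that is the bass in root position.

Bb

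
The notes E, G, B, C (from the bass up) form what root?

C

E, G, B, C are the tones of a C major seventh chord (C–E–G–B), making C the root.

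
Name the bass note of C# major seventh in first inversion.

In first inversion the third is lowest. For C# major seventh (C#–E#–G#–B#) that is E#.

E#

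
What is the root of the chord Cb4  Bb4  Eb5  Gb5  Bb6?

The distinct letter names are Cb, Bb, Eb, Gb. Arranged as a stack of thirds they read Cb–Eb–Gb–Bb, so Cb is the root (a Cb major seventh chord).

Cb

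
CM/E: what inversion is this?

first inversion

CM/E means C major with E in the bass. E is the third of C major (C–E–G), so this is first inversion.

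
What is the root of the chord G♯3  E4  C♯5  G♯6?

C#

Reordering G#, E, C# into stacked thirds gives C#–E–G#; the bottom of that stack, C#, is the root.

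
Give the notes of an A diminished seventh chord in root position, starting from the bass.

A, C, Eb, Gb

The chord tones are A–C–Eb–Gb. With the root (A) lowest for root position: A, C, Eb, Gb.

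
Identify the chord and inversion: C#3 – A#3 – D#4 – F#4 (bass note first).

D# minor seventh, third inversion

Reducing to letter names: C#, A#, D#, F#. These stack in thirds as D#–F#–A#–C# — a D# minor seventh chord.
C# is the seventh of D# minor seventh; seventh in the bass means third inversion (figured bass 4/2).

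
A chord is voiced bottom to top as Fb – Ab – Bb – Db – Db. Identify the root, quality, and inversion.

The distinct note names are Fb, Ab, Bb, Db. Stacked in thirds they read Bb–Db–Fb–Ab, which is a half-diminished seventh chord on Bb.
Fb is the fifth of Bb half-diminished seventh; fifth in the bass means second inversion (figured bass 4/3).

Bb half-diminished seventh, second inversion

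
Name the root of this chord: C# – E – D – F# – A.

D

The distinct letter names are C#, E, D, F#, A. Arranged as a stack of thirds they read D–F#–A–C#–E, so D is the root (a D major ninth chord).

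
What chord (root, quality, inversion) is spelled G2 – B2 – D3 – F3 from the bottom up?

The distinct note names are G, B, D, F. Stacked in thirds they read G–B–D–F, which is a dominant seventh chord on G.
With the root (G) in the bass, the chord is in root position (figured bass 7).

G dominant seventh, root position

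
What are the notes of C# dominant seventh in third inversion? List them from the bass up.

The chord tones are C#–E#–G#–B. With the seventh (B) lowest for third inversion: B, C#, E#, G#.

B, C#, E#, G#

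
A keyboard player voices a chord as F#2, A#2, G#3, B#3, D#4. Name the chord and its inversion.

The pitch classes F#, A#, G#, B#, D# arrange in thirds as G#–B#–D#–F#–A#: a G# dominant ninth chord.
F# is the seventh of G# dominant ninth; seventh in the bass means third inversion.

G# dominant ninth, third inversion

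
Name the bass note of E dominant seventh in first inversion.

G#

E dominant seventh is E–G#–B–D. First inversion places the third in the bass: G#.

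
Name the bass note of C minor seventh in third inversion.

In third inversion the seventh is lowest. For C minor seventh (C–Eb–G–Bb) that is Bb.

Bb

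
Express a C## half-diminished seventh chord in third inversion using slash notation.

Third inversion of C## half-diminished seventh has the seventh (B#) in the bass. As a slash chord: C##ø7/B#.

C##ø7/B#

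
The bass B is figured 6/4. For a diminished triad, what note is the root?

E#

The figures 6/4 mean the fifth of the chord is in the bass. If B is the fifth of a diminished triad, the root is E# (chord tones E#–G#–B).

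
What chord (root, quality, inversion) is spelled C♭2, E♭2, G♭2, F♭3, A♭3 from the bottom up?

The distinct note names are Cb, Eb, Gb, Fb, Ab. Stacked in thirds they read Fb–Ab–Cb–Eb–Gb, which is a major ninth chord on Fb.
The lowest note is Cb, the fifth of the chord, so this is second inversion.

Fb major ninth, second inversion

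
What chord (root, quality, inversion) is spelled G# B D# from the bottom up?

G# minor, root position

The pitch classes G#, B, D# arrange in thirds as G#–B–D#: a G# minor triad.
The lowest note is G#, the root of the chord, so this is root position (figured bass 5/3).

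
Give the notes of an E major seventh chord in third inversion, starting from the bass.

Spelling E major seventh: E–G#–B–D#. In third inversion the seventh is bass, giving D#, E, G#, B from the bottom.

D#, E, G#, B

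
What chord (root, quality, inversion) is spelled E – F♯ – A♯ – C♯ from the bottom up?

Reducing to letter names: E, F#, A#, C#. These stack in thirds as F#–A#–C#–E — an F# dominant seventh chord.
E is the seventh of F# dominant seventh; seventh in the bass means third inversion (figured bass 4/2).

F# dominant seventh, third inversion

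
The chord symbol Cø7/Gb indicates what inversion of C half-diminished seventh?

Cø7/Gb means C half-diminished seventh with Gb in the bass. Gb is the fifth of C half-diminished seventh (C–Eb–Gb–Bb), so this is second inversion.

second inversion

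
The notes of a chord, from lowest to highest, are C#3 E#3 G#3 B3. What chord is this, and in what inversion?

The pitch classes C#, E#, G#, B arrange in thirds as C#–E#–G#–B: a C# dominant seventh chord.
With the root (C#) in the bass, the chord is in root position (figured bass 7).

C# dominant seventh, root position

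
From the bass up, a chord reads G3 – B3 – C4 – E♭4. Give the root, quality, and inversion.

C minor-major seventh, second inversion

The pitch classes G, B, C, Eb arrange in thirds as C–Eb–G–B: a C minor-major seventh chord.
The lowest note is G, the fifth of the chord, so this is second inversion (figured bass 4/3).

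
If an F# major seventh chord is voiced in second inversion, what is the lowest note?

In second inversion the fifth is lowest. For F# major seventh (F#–A#–C#–E#) that is C#.

C#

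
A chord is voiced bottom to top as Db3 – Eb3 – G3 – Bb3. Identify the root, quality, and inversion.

The pitch classes Db, Eb, G, Bb arrange in thirds as Eb–G–Bb–Db: an Eb dominant seventh chord.
With the seventh (Db) in the bass, the chord is in third inversion (figured bass 4/2).

Eb dominant seventh, third inversion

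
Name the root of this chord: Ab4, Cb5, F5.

Ab, Cb, F are the tones of an F diminished triad (F–Ab–Cb), making F the root.

F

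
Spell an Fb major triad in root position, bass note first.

Spelling Fb major: Fb–Ab–Cb. In root position the root is bass, giving Fb, Ab, Cb from the bottom.

Fb, Ab, Cb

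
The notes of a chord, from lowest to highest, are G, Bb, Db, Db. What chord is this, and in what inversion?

The distinct note names are G, Bb, Db. Stacked in thirds they read G–Bb–Db, which is a diminished triad on G.
With the root (G) in the bass, the chord is in root position (figured bass 5/3).

G diminished, root position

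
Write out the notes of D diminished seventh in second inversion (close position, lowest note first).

Ab, Cb, D, F

Spelling D diminished seventh: D–F–Ab–Cb. In second inversion the fifth is bass, giving Ab, Cb, D, F from the bottom.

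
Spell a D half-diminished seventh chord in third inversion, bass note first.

C, D, F, Ab

Spelling D half-diminished seventh: D–F–Ab–C. In third inversion the seventh is bass, giving C, D, F, Ab from the bottom.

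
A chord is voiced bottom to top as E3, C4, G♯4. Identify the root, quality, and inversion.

C augmented, first inversion

The pitch classes E, C, G# arrange in thirds as C–E–G#: a C augmented triad.
The lowest note is E, the third of the chord, so this is first inversion (figured bass 6).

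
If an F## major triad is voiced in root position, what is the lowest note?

The root of F## major (F##–A##–C##) is F##; that is the bass in root position.

F##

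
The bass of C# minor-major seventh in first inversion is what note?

The third of C# minor-major seventh (C#–E–G#–B#) is E; that is the bass in first inversion.

E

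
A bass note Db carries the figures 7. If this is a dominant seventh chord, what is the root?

Db

The figures 7 mean the root of the chord is in the bass. If Db is the root of a dominant seventh chord, the root is Db (chord tones Db–F–Ab–Cb).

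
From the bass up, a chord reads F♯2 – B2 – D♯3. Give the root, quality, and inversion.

B major, second inversion

The distinct note names are F#, B, D#. Stacked in thirds they read B–D#–F#, which is a major triad on B.
With the fifth (F#) in the bass, the chord is in second inversion (figured bass 6/4).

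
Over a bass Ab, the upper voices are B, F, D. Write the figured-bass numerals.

4/2

The notes Ab, B, F, D stack in thirds as B–D–F–Ab — a B diminished seventh chord. The bass Ab is the seventh, so this is third inversion: figured 4/2.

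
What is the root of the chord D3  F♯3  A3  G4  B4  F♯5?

Reordering D, F#, A, G, B into stacked thirds gives G–B–D–F#–A; the bottom of that stack, G, is the root.

G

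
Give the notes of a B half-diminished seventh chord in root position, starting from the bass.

B, D, F, A

The chord tones are B–D–F–A. With the root (B) lowest for root position: B, D, F, A.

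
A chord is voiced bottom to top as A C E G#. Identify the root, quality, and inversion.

A minor-major seventh, root position

Reducing to letter names: A, C, E, G#. These stack in thirds as A–C–E–G# — an A minor-major seventh chord.
The lowest note is A, the root of the chord, so this is root position (figured bass 7).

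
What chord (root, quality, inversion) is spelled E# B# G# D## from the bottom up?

E# minor-major seventh, root position

The distinct note names are E#, B#, G#, D##. Stacked in thirds they read E#–G#–B#–D##, which is a minor-major seventh chord on E#.
With the root (E#) in the bass, the chord is in root position (figured bass 7).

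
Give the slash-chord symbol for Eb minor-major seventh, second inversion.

Second inversion of Eb minor-major seventh has the fifth (Bb) in the bass. As a slash chord: Ebm(maj7)/Bb.

Ebm(maj7)/Bb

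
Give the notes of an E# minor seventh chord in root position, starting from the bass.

E#, G#, B#, D#

E# minor seventh is E#–G#–B#–D#. Root position puts the root (E#) in the bass, with the remaining tones above: E#, G#, B#, D#.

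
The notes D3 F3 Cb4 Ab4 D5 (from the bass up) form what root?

D

The distinct letter names are D, F, Cb, Ab. Arranged as a stack of thirds they read D–F–Ab–Cb, so D is the root (a D diminished seventh chord).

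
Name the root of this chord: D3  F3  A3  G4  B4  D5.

Reordering D, F, A, G, B into stacked thirds gives G–B–D–F–A; the bottom of that stack, G, is the root.

G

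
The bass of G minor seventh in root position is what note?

The root of G minor seventh (G–Bb–D–F) is G; that is the bass in root position.

G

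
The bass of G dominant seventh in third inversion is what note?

The seventh of G dominant seventh (G–B–D–F) is F; that is the bass in third inversion.

F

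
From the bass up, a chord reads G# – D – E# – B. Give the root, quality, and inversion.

E# diminished seventh, first inversion

Reducing to letter names: G#, D, E#, B. These stack in thirds as E#–G#–B–D — an E# diminished seventh chord.
The lowest note is G#, the third of the chord, so this is first inversion (figured bass 6/5).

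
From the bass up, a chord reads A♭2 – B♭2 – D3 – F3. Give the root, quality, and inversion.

Reducing to letter names: Ab, Bb, D, F. These stack in thirds as Bb–D–F–Ab — a Bb dominant seventh chord.
Ab is the seventh of Bb dominant seventh; seventh in the bass means third inversion (figured bass 4/2).

Bb dominant seventh, third inversion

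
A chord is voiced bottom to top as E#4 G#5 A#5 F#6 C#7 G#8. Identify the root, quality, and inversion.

Reducing to letter names: E#, G#, A#, F#, C#. These stack in thirds as F#–A#–C#–E#–G# — an F# major ninth chord.
With the seventh (E#) in the bass, the chord is in third inversion.

F# major ninth, third inversion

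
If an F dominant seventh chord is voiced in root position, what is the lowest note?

F

The root of F dominant seventh (F–A–C–Eb) is F; that is the bass in root position.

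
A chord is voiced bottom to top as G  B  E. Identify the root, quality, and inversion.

Reducing to letter names: G, B, E. These stack in thirds as E–G–B — an E minor triad.
The lowest note is G, the third of the chord, so this is first inversion (figured bass 6).

E minor, first inversion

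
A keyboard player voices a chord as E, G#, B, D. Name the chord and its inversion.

E dominant seventh, root position

The distinct note names are E, G#, B, D. Stacked in thirds they read E–G#–B–D, which is a dominant seventh chord on E.
The lowest note is E, the root of the chord, so this is root position (figured bass 7).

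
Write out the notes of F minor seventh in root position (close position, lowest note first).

F minor seventh is F–Ab–C–Eb. Root position puts the root (F) in the bass, with the remaining tones above: F, Ab, C, Eb.

F, Ab, C, Eb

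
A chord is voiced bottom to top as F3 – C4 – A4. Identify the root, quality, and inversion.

F major, root position

The distinct note names are F, C, A. Stacked in thirds they read F–A–C, which is a major triad on F.
The lowest note is F, the root of the chord, so this is root position (figured bass 5/3).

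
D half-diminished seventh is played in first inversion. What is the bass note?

F

The third of D half-diminished seventh (D–F–Ab–C) is F; that is the bass in first inversion.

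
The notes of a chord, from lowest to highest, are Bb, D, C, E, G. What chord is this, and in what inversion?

The distinct note names are Bb, D, C, E, G. Stacked in thirds they read C–E–G–Bb–D, which is a dominant ninth chord on C.
With the seventh (Bb) in the bass, the chord is in third inversion.

C dominant ninth, third inversion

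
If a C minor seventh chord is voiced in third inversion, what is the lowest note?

Bb

C minor seventh is C–Eb–G–Bb. Third inversion places the seventh in the bass: Bb.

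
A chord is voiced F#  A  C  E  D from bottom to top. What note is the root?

D

F#, A, C, E, D are the tones of a D dominant ninth chord (D–F#–A–C–E), making D the root.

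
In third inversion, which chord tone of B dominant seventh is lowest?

The seventh of B dominant seventh (B–D#–F#–A) is A; that is the bass in third inversion.

A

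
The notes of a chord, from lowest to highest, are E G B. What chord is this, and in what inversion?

E minor, root position

The distinct note names are E, G, B. Stacked in thirds they read E–G–B, which is a minor triad on E.
With the root (E) in the bass, the chord is in root position (figured bass 5/3).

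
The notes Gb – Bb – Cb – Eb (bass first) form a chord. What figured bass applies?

4/3

The notes Gb, Bb, Cb, Eb stack in thirds as Cb–Eb–Gb–Bb — a Cb major seventh chord. The bass Gb is the fifth, so this is second inversion: figured 4/3.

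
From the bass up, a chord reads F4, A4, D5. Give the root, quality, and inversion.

The distinct note names are F, A, D. Stacked in thirds they read D–F–A, which is a minor triad on D.
The lowest note is F, the third of the chord, so this is first inversion (figured bass 6).

D minor, first inversion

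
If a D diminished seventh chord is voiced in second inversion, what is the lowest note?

Ab

The fifth of D diminished seventh (D–F–Ab–Cb) is Ab; that is the bass in second inversion.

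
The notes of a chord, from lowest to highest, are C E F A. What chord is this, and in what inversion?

F major seventh, second inversion

Reducing to letter names: C, E, F, A. These stack in thirds as F–A–C–E — an F major seventh chord.
C is the fifth of F major seventh; fifth in the bass means second inversion (figured bass 4/3).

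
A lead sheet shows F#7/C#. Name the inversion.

second inversion

F#7/C# means F# dominant seventh with C# in the bass. C# is the fifth of F# dominant seventh (F#–A#–C#–E), so this is second inversion.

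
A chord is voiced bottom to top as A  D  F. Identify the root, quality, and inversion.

The distinct note names are A, D, F. Stacked in thirds they read D–F–A, which is a minor triad on D.
A is the fifth of D minor; fifth in the bass means second inversion (figured bass 6/4).

D minor, second inversion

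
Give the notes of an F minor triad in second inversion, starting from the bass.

The chord tones are F–Ab–C. With the fifth (C) lowest for second inversion: C, F, Ab.

C, F, Ab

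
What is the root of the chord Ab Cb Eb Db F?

Db

Ab, Cb, Eb, Db, F are the tones of a Db dominant ninth chord (Db–F–Ab–Cb–Eb), making Db the root.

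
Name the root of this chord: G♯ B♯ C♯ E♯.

C#

The distinct letter names are G#, B#, C#, E#. Arranged as a stack of thirds they read C#–E#–G#–B#, so C# is the root (a C# major seventh chord).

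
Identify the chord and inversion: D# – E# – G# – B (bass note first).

E# half-diminished seventh, third inversion

The distinct note names are D#, E#, G#, B. Stacked in thirds they read E#–G#–B–D#, which is a half-diminished seventh chord on E#.
D# is the seventh of E# half-diminished seventh; seventh in the bass means third inversion (figured bass 4/2).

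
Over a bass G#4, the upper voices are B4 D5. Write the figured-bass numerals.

5/3

The notes G#, B, D stack in thirds as G#–B–D — a G# diminished triad. The bass G# is the root, so this is root position: figured 5/3.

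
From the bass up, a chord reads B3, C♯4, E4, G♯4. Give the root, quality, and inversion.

C# minor seventh, third inversion

The distinct note names are B, C#, E, G#. Stacked in thirds they read C#–E–G#–B, which is a minor seventh chord on C#.
With the seventh (B) in the bass, the chord is in third inversion (figured bass 4/2).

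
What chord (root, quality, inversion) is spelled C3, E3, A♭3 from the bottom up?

Ab augmented, first inversion

The pitch classes C, E, Ab arrange in thirds as Ab–C–E: an Ab augmented triad.
C is the third of Ab augmented; third in the bass means first inversion (figured bass 6).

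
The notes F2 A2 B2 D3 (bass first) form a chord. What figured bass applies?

4/3

The notes F, A, B, D stack in thirds as B–D–F–A — a B half-diminished seventh chord. The bass F is the fifth, so this is second inversion: figured 4/3.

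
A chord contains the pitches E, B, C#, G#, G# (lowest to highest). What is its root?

Reordering E, B, C#, G# into stacked thirds gives C#–E–G#–B; the bottom of that stack, C#, is the root.

C#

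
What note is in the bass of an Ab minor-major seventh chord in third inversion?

Ab minor-major seventh is Ab–Cb–Eb–G. Third inversion places the seventh in the bass: G.

G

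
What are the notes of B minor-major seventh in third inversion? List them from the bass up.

Spelling B minor-major seventh: B–D–F#–A#. In third inversion the seventh is bass, giving A#, B, D, F# from the bottom.

A#, B, D, F#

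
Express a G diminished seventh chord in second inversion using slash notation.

Gdim7/Db

Second inversion of G diminished seventh has the fifth (Db) in the bass. As a slash chord: Gdim7/Db.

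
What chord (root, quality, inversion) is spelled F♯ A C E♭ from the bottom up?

The pitch classes F#, A, C, Eb arrange in thirds as F#–A–C–Eb: an F# diminished seventh chord.
With the root (F#) in the bass, the chord is in root position (figured bass 7).

F# diminished seventh, root position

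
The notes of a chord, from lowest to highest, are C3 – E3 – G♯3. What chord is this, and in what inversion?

C augmented, root position

The pitch classes C, E, G# arrange in thirds as C–E–G#: a C augmented triad.
C is the root of C augmented; root in the bass means root position (figured bass 5/3).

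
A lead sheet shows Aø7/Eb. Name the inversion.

Aø7/Eb means A half-diminished seventh with Eb in the bass. Eb is the fifth of A half-diminished seventh (A–C–Eb–G), so this is second inversion.

second inversion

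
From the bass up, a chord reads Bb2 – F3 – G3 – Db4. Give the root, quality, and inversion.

G half-diminished seventh, first inversion

Reducing to letter names: Bb, F, G, Db. These stack in thirds as G–Bb–Db–F — a G half-diminished seventh chord.
The lowest note is Bb, the third of the chord, so this is first inversion (figured bass 6/5).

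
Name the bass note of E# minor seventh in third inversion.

D#

The seventh of E# minor seventh (E#–G#–B#–D#) is D#; that is the bass in third inversion.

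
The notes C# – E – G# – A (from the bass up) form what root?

The distinct letter names are C#, E, G#, A. Arranged as a stack of thirds they read A–C#–E–G#, so A is the root (an A major seventh chord).

A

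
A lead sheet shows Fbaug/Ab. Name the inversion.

first inversion

Fbaug/Ab means Fb augmented with Ab in the bass. Ab is the third of Fb augmented (Fb–Ab–C), so this is first inversion.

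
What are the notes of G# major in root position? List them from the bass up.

The chord tones are G#–B#–D#. With the root (G#) lowest for root position: G#, B#, D#.

G#, B#, D#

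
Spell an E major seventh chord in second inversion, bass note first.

Spelling E major seventh: E–G#–B–D#. In second inversion the fifth is bass, giving B, D#, E, G# from the bottom.

B, D#, E, G#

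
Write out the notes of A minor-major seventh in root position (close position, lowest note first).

The chord tones are A–C–E–G#. With the root (A) lowest for root position: A, C, E, G#.

A, C, E, G#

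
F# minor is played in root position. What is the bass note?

F#

F# minor is F#–A–C#. Root position places the root in the bass: F#.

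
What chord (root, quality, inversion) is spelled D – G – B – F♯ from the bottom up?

G major seventh, second inversion

Reducing to letter names: D, G, B, F#. These stack in thirds as G–B–D–F# — a G major seventh chord.
With the fifth (D) in the bass, the chord is in second inversion (figured bass 4/3).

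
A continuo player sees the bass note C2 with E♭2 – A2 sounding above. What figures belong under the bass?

6

The notes C, Eb, A stack in thirds as A–C–Eb — an A diminished triad. The bass C is the third, so this is first inversion: figured 6.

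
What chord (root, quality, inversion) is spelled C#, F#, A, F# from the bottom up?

F# minor, second inversion

The distinct note names are C#, F#, A. Stacked in thirds they read F#–A–C#, which is a minor triad on F#.
The lowest note is C#, the fifth of the chord, so this is second inversion (figured bass 6/4).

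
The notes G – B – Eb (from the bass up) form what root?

The distinct letter names are G, B, Eb. Arranged as a stack of thirds they read Eb–G–B, so Eb is the root (an Eb augmented triad).

Eb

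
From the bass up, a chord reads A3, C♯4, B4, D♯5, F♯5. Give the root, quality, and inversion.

Reducing to letter names: A, C#, B, D#, F#. These stack in thirds as B–D#–F#–A–C# — a B dominant ninth chord.
A is the seventh of B dominant ninth; seventh in the bass means third inversion.

B dominant ninth, third inversion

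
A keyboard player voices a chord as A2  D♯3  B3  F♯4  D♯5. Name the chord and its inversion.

The pitch classes A, D#, B, F# arrange in thirds as B–D#–F#–A: a B dominant seventh chord.
The lowest note is A, the seventh of the chord, so this is third inversion (figured bass 4/2).

B dominant seventh, third inversion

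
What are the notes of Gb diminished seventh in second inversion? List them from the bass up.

Spelling Gb diminished seventh: Gb–Bbb–Dbb–Fbb. In second inversion the fifth is bass, giving Dbb, Fbb, Gb, Bbb from the bottom.

Dbb, Fbb, Gb, Bbb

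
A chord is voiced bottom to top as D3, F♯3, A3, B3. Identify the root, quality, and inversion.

B minor seventh, first inversion

The distinct note names are D, F#, A, B. Stacked in thirds they read B–D–F#–A, which is a minor seventh chord on B.
D is the third of B minor seventh; third in the bass means first inversion (figured bass 6/5).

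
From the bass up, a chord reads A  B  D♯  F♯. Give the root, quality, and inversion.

The distinct note names are A, B, D#, F#. Stacked in thirds they read B–D#–F#–A, which is a dominant seventh chord on B.
The lowest note is A, the seventh of the chord, so this is third inversion (figured bass 4/2).

B dominant seventh, third inversion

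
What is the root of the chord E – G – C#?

C#

E, G, C# are the tones of a C# diminished triad (C#–E–G), making C# the root.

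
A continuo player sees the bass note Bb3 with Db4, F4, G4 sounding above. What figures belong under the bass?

6/5

The notes Bb, Db, F, G stack in thirds as G–Bb–Db–F — a G half-diminished seventh chord. The bass Bb is the third, so this is first inversion: figured 6/5.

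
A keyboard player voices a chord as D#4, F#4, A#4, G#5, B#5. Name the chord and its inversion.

The pitch classes D#, F#, A#, G#, B# arrange in thirds as G#–B#–D#–F#–A#: a G# dominant ninth chord.
With the fifth (D#) in the bass, the chord is in second inversion.

G# dominant ninth, second inversion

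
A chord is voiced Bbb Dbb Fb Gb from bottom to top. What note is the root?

Bbb, Dbb, Fb, Gb are the tones of a Gb half-diminished seventh chord (Gb–Bbb–Dbb–Fb), making Gb the root.

Gb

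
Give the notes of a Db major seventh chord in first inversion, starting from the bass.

Spelling Db major seventh: Db–F–Ab–C. In first inversion the third is bass, giving F, Ab, C, Db from the bottom.

F, Ab, C, Db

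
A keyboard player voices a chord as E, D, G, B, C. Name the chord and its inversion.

C major ninth, first inversion

The pitch classes E, D, G, B, C arrange in thirds as C–E–G–B–D: a C major ninth chord.
E is the third of C major ninth; third in the bass means first inversion.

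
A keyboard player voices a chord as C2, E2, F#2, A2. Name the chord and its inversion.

The distinct note names are C, E, F#, A. Stacked in thirds they read F#–A–C–E, which is a half-diminished seventh chord on F#.
C is the fifth of F# half-diminished seventh; fifth in the bass means second inversion (figured bass 4/3).

F# half-diminished seventh, second inversion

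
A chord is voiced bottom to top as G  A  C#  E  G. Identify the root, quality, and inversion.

A dominant seventh, third inversion

The distinct note names are G, A, C#, E. Stacked in thirds they read A–C#–E–G, which is a dominant seventh chord on A.
With the seventh (G) in the bass, the chord is in third inversion (figured bass 4/2).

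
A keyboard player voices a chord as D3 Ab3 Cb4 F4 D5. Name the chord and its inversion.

D diminished seventh, root position

Reducing to letter names: D, Ab, Cb, F. These stack in thirds as D–F–Ab–Cb — a D diminished seventh chord.
With the root (D) in the bass, the chord is in root position (figured bass 7).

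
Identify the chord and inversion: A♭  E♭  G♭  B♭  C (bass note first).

Ab dominant ninth, root position

The distinct note names are Ab, Eb, Gb, Bb, C. Stacked in thirds they read Ab–C–Eb–Gb–Bb, which is a dominant ninth chord on Ab.
With the root (Ab) in the bass, the chord is in root position.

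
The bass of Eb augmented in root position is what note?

The root of Eb augmented (Eb–G–B) is Eb; that is the bass in root position.

Eb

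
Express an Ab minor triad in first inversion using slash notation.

Abm/Cb

First inversion of Ab minor has the third (Cb) in the bass. As a slash chord: Abm/Cb.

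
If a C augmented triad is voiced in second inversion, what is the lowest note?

C augmented is C–E–G#. Second inversion places the fifth in the bass: G#.

G#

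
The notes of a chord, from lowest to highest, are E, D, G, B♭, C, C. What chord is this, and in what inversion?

C dominant ninth, first inversion

The distinct note names are E, D, G, Bb, C. Stacked in thirds they read C–E–G–Bb–D, which is a dominant ninth chord on C.
With the third (E) in the bass, the chord is in first inversion.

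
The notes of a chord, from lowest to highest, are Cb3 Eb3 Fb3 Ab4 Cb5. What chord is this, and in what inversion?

Reducing to letter names: Cb, Eb, Fb, Ab. These stack in thirds as Fb–Ab–Cb–Eb — an Fb major seventh chord.
Cb is the fifth of Fb major seventh; fifth in the bass means second inversion (figured bass 4/3).

Fb major seventh, second inversion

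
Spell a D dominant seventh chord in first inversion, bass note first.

F#, A, C, D

The chord tones are D–F#–A–C. With the third (F#) lowest for first inversion: F#, A, C, D.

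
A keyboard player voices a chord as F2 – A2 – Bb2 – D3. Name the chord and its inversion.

The distinct note names are F, A, Bb, D. Stacked in thirds they read Bb–D–F–A, which is a major seventh chord on Bb.
F is the fifth of Bb major seventh; fifth in the bass means second inversion (figured bass 4/3).

Bb major seventh, second inversion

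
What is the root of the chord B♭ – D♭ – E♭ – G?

The distinct letter names are Bb, Db, Eb, G. Arranged as a stack of thirds they read Eb–G–Bb–Db, so Eb is the root (an Eb dominant seventh chord).

Eb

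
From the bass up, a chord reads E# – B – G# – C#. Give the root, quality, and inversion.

C# dominant seventh, first inversion

Reducing to letter names: E#, B, G#, C#. These stack in thirds as C#–E#–G#–B — a C# dominant seventh chord.
E# is the third of C# dominant seventh; third in the bass means first inversion (figured bass 6/5).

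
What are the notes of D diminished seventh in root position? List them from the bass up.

D, F, Ab, Cb

D diminished seventh is D–F–Ab–Cb. Root position puts the root (D) in the bass, with the remaining tones above: D, F, Ab, Cb.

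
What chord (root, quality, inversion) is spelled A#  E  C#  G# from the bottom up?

The pitch classes A#, E, C#, G# arrange in thirds as A#–C#–E–G#: an A# half-diminished seventh chord.
A# is the root of A# half-diminished seventh; root in the bass means root position (figured bass 7).

A# half-diminished seventh, root position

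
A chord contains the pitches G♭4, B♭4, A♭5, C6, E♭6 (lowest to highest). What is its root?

Ab

The distinct letter names are Gb, Bb, Ab, C, Eb. Arranged as a stack of thirds they read Ab–C–Eb–Gb–Bb, so Ab is the root (an Ab dominant ninth chord).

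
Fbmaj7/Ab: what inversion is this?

Fbmaj7/Ab means Fb major seventh with Ab in the bass. Ab is the third of Fb major seventh (Fb–Ab–Cb–Eb), so this is first inversion.

first inversion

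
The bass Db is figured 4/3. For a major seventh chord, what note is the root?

The figures 4/3 mean the fifth of the chord is in the bass. If Db is the fifth of a major seventh chord, the root is Gb (chord tones Gb–Bb–Db–F).

Gb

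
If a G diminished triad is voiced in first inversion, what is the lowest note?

The third of G diminished (G–Bb–Db) is Bb; that is the bass in first inversion.

Bb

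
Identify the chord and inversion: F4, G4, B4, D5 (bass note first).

G dominant seventh, third inversion

The pitch classes F, G, B, D arrange in thirds as G–B–D–F: a G dominant seventh chord.
The lowest note is F, the seventh of the chord, so this is third inversion (figured bass 4/2).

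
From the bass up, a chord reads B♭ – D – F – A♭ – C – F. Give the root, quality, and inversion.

The pitch classes Bb, D, F, Ab, C arrange in thirds as Bb–D–F–Ab–C: a Bb dominant ninth chord.
The lowest note is Bb, the root of the chord, so this is root position.

Bb dominant ninth, root position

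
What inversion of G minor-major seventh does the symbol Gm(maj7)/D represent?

Gm(maj7)/D means G minor-major seventh with D in the bass. D is the fifth of G minor-major seventh (G–Bb–D–F#), so this is second inversion.

second inversion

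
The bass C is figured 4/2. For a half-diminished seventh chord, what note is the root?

The figures 4/2 mean the seventh of the chord is in the bass. If C is the seventh of a half-diminished seventh chord, the root is D (chord tones D–F–Ab–C).

D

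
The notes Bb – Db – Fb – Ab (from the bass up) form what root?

Reordering Bb, Db, Fb, Ab into stacked thirds gives Bb–Db–Fb–Ab; the bottom of that stack, Bb, is the root.

Bb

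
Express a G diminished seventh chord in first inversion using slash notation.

First inversion of G diminished seventh has the third (Bb) in the bass. As a slash chord: Gdim7/Bb.

Gdim7/Bb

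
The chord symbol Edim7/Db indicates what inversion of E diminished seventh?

third inversion

Edim7/Db means E diminished seventh with Db in the bass. Db is the seventh of E diminished seventh (E–G–Bb–Db), so this is third inversion.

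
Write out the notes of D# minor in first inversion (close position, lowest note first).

Spelling D# minor: D#–F#–A#. In first inversion the third is bass, giving F#, A#, D# from the bottom.

F#, A#, D#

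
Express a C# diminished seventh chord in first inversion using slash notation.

First inversion of C# diminished seventh has the third (E) in the bass. As a slash chord: C#dim7/E.

C#dim7/E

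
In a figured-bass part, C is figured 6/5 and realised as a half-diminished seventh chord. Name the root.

The figures 6/5 mean the third of the chord is in the bass. If C is the third of a half-diminished seventh chord, the root is A (chord tones A–C–Eb–G).

A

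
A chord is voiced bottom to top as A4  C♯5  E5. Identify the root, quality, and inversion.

A major, root position

Reducing to letter names: A, C#, E. These stack in thirds as A–C#–E — an A major triad.
With the root (A) in the bass, the chord is in root position (figured bass 5/3).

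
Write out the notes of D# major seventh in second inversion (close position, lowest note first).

A#, C##, D#, F##

Spelling D# major seventh: D#–F##–A#–C##. In second inversion the fifth is bass, giving A#, C##, D#, F## from the bottom.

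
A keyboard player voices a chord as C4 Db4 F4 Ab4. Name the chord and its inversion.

Db major seventh, third inversion

The pitch classes C, Db, F, Ab arrange in thirds as Db–F–Ab–C: a Db major seventh chord.
The lowest note is C, the seventh of the chord, so this is third inversion (figured bass 4/2).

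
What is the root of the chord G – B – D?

G, B, D are the tones of a G major triad (G–B–D), making G the root.

G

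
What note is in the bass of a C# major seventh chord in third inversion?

B#

In third inversion the seventh is lowest. For C# major seventh (C#–E#–G#–B#) that is B#.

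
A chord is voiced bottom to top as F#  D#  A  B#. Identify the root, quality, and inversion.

The distinct note names are F#, D#, A, B#. Stacked in thirds they read B#–D#–F#–A, which is a diminished seventh chord on B#.
F# is the fifth of B# diminished seventh; fifth in the bass means second inversion (figured bass 4/3).

B# diminished seventh, second inversion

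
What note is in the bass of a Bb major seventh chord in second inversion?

F

The fifth of Bb major seventh (Bb–D–F–A) is F; that is the bass in second inversion.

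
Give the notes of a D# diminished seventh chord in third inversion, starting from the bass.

D# diminished seventh is D#–F#–A–C. Third inversion puts the seventh (C) in the bass, with the remaining tones above: C, D#, F#, A.

C, D#, F#, A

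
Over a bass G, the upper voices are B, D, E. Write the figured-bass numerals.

The notes G, B, D, E stack in thirds as E–G–B–D — an E minor seventh chord. The bass G is the third, so this is first inversion: figured 6/5.

6/5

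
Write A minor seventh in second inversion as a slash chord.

Second inversion of A minor seventh has the fifth (E) in the bass. As a slash chord: Am7/E.

Am7/E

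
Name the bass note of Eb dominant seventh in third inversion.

Db

The seventh of Eb dominant seventh (Eb–G–Bb–Db) is Db; that is the bass in third inversion.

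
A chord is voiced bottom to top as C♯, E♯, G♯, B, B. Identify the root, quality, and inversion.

The distinct note names are C#, E#, G#, B. Stacked in thirds they read C#–E#–G#–B, which is a dominant seventh chord on C#.
With the root (C#) in the bass, the chord is in root position (figured bass 7).

C# dominant seventh, root position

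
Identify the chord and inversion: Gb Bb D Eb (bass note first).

Reducing to letter names: Gb, Bb, D, Eb. These stack in thirds as Eb–Gb–Bb–D — an Eb minor-major seventh chord.
The lowest note is Gb, the third of the chord, so this is first inversion (figured bass 6/5).

Eb minor-major seventh, first inversion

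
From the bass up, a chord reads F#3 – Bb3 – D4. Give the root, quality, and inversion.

Bb augmented, second inversion

The pitch classes F#, Bb, D arrange in thirds as Bb–D–F#: a Bb augmented triad.
With the fifth (F#) in the bass, the chord is in second inversion (figured bass 6/4).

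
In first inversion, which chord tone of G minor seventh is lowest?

Bb

G minor seventh is G–Bb–D–F. First inversion places the third in the bass: Bb.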